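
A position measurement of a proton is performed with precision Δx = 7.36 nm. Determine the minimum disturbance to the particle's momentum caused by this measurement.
7.164 × 10^-27 kg·m/s

The uncertainty principle implies that measuring position disturbs momentum:
ΔxΔp ≥ ℏ/2

When we measure position with precision Δx, we necessarily introduce a momentum uncertainty:
Δp ≥ ℏ/(2Δx)
Δp_min = (1.055e-34 J·s) / (2 × 7.360e-09 m)
Δp_min = 7.164e-27 kg·m/s

The more precisely we measure position, the greater the momentum disturbance.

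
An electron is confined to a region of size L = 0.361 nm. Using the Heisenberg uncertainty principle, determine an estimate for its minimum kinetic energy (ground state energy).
73.088 meV

Using the uncertainty principle to estimate ground state energy:

1. The position uncertainty is approximately the confinement size:
   Δx ≈ L = 3.610e-10 m

2. From ΔxΔp ≥ ℏ/2, the minimum momentum uncertainty is:
   Δp ≈ ℏ/(2L) = 1.461e-25 kg·m/s

3. The kinetic energy is approximately:
   KE ≈ (Δp)²/(2m) = (1.461e-25)²/(2 × 9.109e-31 kg)
   KE ≈ 1.171e-20 J = 73.088 meV

This is an order-of-magnitude estimate of the ground state energy.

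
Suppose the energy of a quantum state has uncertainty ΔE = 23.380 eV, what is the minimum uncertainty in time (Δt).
14.076 as

Using the energy-time uncertainty principle:
ΔEΔt ≥ ℏ/2

The minimum uncertainty in time is:
Δt_min = ℏ/(2ΔE)
Δt_min = (1.055e-34 J·s) / (2 × 3.746e-18 J)
Δt_min = 1.408e-17 s = 14.076 as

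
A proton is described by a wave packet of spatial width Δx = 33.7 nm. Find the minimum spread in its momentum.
1.565 × 10^-27 kg·m/s

For a wave packet, the spatial width Δx and momentum spread Δp are related by the uncertainty principle:
ΔxΔp ≥ ℏ/2

The minimum momentum spread is:
Δp_min = ℏ/(2Δx)
Δp_min = (1.055e-34 J·s) / (2 × 3.370e-08 m)
Δp_min = 1.565e-27 kg·m/s

A wave packet cannot have both a well-defined position and well-defined momentum.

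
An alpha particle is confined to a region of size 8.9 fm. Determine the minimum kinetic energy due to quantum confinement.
16.485 keV

Using the uncertainty principle:

1. Position uncertainty: Δx ≈ 8.900e-15 m
2. Minimum momentum uncertainty: Δp = ℏ/(2Δx) = 5.925e-21 kg·m/s
3. Minimum kinetic energy:
   KE = (Δp)²/(2m) = (5.925e-21)²/(2 × 6.645e-27 kg)
   KE = 2.641e-15 J = 16.485 keV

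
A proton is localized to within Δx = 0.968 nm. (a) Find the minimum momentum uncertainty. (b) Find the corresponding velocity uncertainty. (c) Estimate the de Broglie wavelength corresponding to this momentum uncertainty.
(a) Δp_min = 5.447 × 10^-26 kg·m/s
(b) Δv_min = 32.567 m/s
(c) λ_dB = 12.164 nm

Step-by-step:

(a) From the uncertainty principle:
Δp_min = ℏ/(2Δx) = (1.055e-34 J·s)/(2 × 9.680e-10 m) = 5.447e-26 kg·m/s

(b) The velocity uncertainty:
Δv = Δp/m = (5.447e-26 kg·m/s)/(1.673e-27 kg) = 3.257e+01 m/s = 32.567 m/s

(c) The de Broglie wavelength for this momentum:
λ = h/p = (6.626e-34 J·s)/(5.447e-26 kg·m/s) = 1.216e-08 m = 12.164 nm

Note: The de Broglie wavelength is comparable to the localization size, as expected from wave-particle duality.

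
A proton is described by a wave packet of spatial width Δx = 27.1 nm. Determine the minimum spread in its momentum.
1.946 × 10^-27 kg·m/s

For a wave packet, the spatial width Δx and momentum spread Δp are related by the uncertainty principle:
ΔxΔp ≥ ℏ/2

The minimum momentum spread is:
Δp_min = ℏ/(2Δx)
Δp_min = (1.055e-34 J·s) / (2 × 2.710e-08 m)
Δp_min = 1.946e-27 kg·m/s

A wave packet cannot have both a well-defined position and well-defined momentum.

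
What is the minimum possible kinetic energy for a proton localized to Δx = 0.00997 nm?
52.187 meV

Localizing a particle requires giving it sufficient momentum uncertainty:

1. From uncertainty principle: Δp ≥ ℏ/(2Δx)
   Δp_min = (1.055e-34 J·s) / (2 × 9.970e-12 m)
   Δp_min = 5.289e-24 kg·m/s

2. This momentum uncertainty corresponds to kinetic energy:
   KE ≈ (Δp)²/(2m) = (5.289e-24)²/(2 × 1.673e-27 kg)
   KE = 8.361e-21 J = 52.187 meV

Tighter localization requires more energy.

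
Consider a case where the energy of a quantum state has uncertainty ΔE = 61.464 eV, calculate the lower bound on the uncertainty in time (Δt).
5.354 as

Using the energy-time uncertainty principle:
ΔEΔt ≥ ℏ/2

The minimum uncertainty in time is:
Δt_min = ℏ/(2ΔE)
Δt_min = (1.055e-34 J·s) / (2 × 9.848e-18 J)
Δt_min = 5.354e-18 s = 5.354 as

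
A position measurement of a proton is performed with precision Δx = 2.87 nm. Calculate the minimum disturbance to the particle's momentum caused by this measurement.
1.837 × 10^-26 kg·m/s

The uncertainty principle implies that measuring position disturbs momentum:
ΔxΔp ≥ ℏ/2

When we measure position with precision Δx, we necessarily introduce a momentum uncertainty:
Δp ≥ ℏ/(2Δx)
Δp_min = (1.055e-34 J·s) / (2 × 2.870e-09 m)
Δp_min = 1.837e-26 kg·m/s

The more precisely we measure position, the greater the momentum disturbance.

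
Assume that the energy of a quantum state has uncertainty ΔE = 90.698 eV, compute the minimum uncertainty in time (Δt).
3.629 as

Using the energy-time uncertainty principle:
ΔEΔt ≥ ℏ/2

The minimum uncertainty in time is:
Δt_min = ℏ/(2ΔE)
Δt_min = (1.055e-34 J·s) / (2 × 1.453e-17 J)
Δt_min = 3.629e-18 s = 3.629 as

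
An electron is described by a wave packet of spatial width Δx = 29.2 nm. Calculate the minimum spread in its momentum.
1.806 × 10^-27 kg·m/s

For a wave packet, the spatial width Δx and momentum spread Δp are related by the uncertainty principle:
ΔxΔp ≥ ℏ/2

The minimum momentum spread is:
Δp_min = ℏ/(2Δx)
Δp_min = (1.055e-34 J·s) / (2 × 2.920e-08 m)
Δp_min = 1.806e-27 kg·m/s

A wave packet cannot have both a well-defined position and well-defined momentum.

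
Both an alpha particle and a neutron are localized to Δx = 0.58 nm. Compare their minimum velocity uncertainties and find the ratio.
The neutron has the larger minimum velocity uncertainty, by a ratio of 4.0.

For both particles, Δp_min = ℏ/(2Δx) = 9.091e-26 kg·m/s (same for both).

The velocity uncertainty is Δv = Δp/m:
- alpha particle: Δv = 9.091e-26 / 6.645e-27 = 1.368e+01 m/s = 13.682 m/s
- neutron: Δv = 9.091e-26 / 1.675e-27 = 5.428e+01 m/s = 54.278 m/s

Ratio: 5.428e+01 / 1.368e+01 = 4.0

The lighter particle has larger velocity uncertainty because Δv ∝ 1/m.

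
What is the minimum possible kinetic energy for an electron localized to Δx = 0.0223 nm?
19.154 eV

Localizing a particle requires giving it sufficient momentum uncertainty:

1. From uncertainty principle: Δp ≥ ℏ/(2Δx)
   Δp_min = (1.055e-34 J·s) / (2 × 2.230e-11 m)
   Δp_min = 2.365e-24 kg·m/s

2. This momentum uncertainty corresponds to kinetic energy:
   KE ≈ (Δp)²/(2m) = (2.365e-24)²/(2 × 9.109e-31 kg)
   KE = 3.069e-18 J = 19.154 eV

Tighter localization requires more energy.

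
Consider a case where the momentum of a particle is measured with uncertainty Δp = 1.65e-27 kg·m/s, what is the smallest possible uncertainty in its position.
31.957 nm

Using the Heisenberg uncertainty principle:
ΔxΔp ≥ ℏ/2

The minimum uncertainty in position is:
Δx_min = ℏ/(2Δp)
Δx_min = (1.055e-34 J·s) / (2 × 1.650e-27 kg·m/s)
Δx_min = 3.196e-08 m = 31.957 nm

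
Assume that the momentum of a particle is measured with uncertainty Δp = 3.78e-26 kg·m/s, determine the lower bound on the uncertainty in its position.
1.395 nm

Using the Heisenberg uncertainty principle:
ΔxΔp ≥ ℏ/2

The minimum uncertainty in position is:
Δx_min = ℏ/(2Δp)
Δx_min = (1.055e-34 J·s) / (2 × 3.780e-26 kg·m/s)
Δx_min = 1.395e-09 m = 1.395 nm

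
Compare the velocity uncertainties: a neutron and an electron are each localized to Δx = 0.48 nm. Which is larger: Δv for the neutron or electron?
The electron has the larger minimum velocity uncertainty, by a ratio of 1838.7.

For both particles, Δp_min = ℏ/(2Δx) = 1.099e-25 kg·m/s (same for both).

The velocity uncertainty is Δv = Δp/m:
- neutron: Δv = 1.099e-25 / 1.675e-27 = 6.559e+01 m/s = 65.586 m/s
- electron: Δv = 1.099e-25 / 9.109e-31 = 1.206e+05 m/s = 120.591 km/s

Ratio: 1.206e+05 / 6.559e+01 = 1838.7

The lighter particle has larger velocity uncertainty because Δv ∝ 1/m.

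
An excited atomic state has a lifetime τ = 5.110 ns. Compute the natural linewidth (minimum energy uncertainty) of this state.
64.404 neV

Using the energy-time uncertainty principle:
ΔEΔt ≥ ℏ/2

The lifetime τ represents the time uncertainty Δt.
The natural linewidth (minimum energy uncertainty) is:

ΔE = ℏ/(2τ)
ΔE = (1.055e-34 J·s) / (2 × 5.110e-09 s)
ΔE = 1.032e-26 J = 64.404 neV

This natural linewidth limits the precision of spectroscopic measurements.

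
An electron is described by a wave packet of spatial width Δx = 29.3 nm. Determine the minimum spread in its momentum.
1.800 × 10^-27 kg·m/s

For a wave packet, the spatial width Δx and momentum spread Δp are related by the uncertainty principle:
ΔxΔp ≥ ℏ/2

The minimum momentum spread is:
Δp_min = ℏ/(2Δx)
Δp_min = (1.055e-34 J·s) / (2 × 2.930e-08 m)
Δp_min = 1.800e-27 kg·m/s

A wave packet cannot have both a well-defined position and well-defined momentum.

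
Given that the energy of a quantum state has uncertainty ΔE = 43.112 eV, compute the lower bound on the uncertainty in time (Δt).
7.634 as

Using the energy-time uncertainty principle:
ΔEΔt ≥ ℏ/2

The minimum uncertainty in time is:
Δt_min = ℏ/(2ΔE)
Δt_min = (1.055e-34 J·s) / (2 × 6.907e-18 J)
Δt_min = 7.634e-18 s = 7.634 as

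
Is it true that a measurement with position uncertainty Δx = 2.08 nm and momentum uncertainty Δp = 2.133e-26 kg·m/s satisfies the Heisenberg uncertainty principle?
No, it violates the uncertainty principle (impossible measurement).

Calculate the product ΔxΔp:
ΔxΔp = (2.080e-09 m) × (2.133e-26 kg·m/s)
ΔxΔp = 4.437e-35 J·s

Compare to the minimum allowed value ℏ/2:
ℏ/2 = 5.273e-35 J·s

Since ΔxΔp = 4.437e-35 J·s < 5.273e-35 J·s = ℏ/2,
the measurement violates the uncertainty principle.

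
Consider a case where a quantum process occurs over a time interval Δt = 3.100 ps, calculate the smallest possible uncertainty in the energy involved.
106.163 μeV

Using the energy-time uncertainty principle:
ΔEΔt ≥ ℏ/2

The minimum uncertainty in energy is:
ΔE_min = ℏ/(2Δt)
ΔE_min = (1.055e-34 J·s) / (2 × 3.100e-12 s)
ΔE_min = 1.701e-23 J = 106.163 μeV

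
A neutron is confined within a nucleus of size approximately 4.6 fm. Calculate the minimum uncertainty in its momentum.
1.146 × 10^-20 kg·m/s

Using the Heisenberg uncertainty principle:
ΔxΔp ≥ ℏ/2

With Δx ≈ L = 4.600e-15 m (the confinement size):
Δp_min = ℏ/(2Δx)
Δp_min = (1.055e-34 J·s) / (2 × 4.600e-15 m)
Δp_min = 1.146e-20 kg·m/s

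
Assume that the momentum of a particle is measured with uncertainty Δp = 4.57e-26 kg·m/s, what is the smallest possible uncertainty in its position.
1.154 nm

Using the Heisenberg uncertainty principle:
ΔxΔp ≥ ℏ/2

The minimum uncertainty in position is:
Δx_min = ℏ/(2Δp)
Δx_min = (1.055e-34 J·s) / (2 × 4.570e-26 kg·m/s)
Δx_min = 1.154e-09 m = 1.154 nm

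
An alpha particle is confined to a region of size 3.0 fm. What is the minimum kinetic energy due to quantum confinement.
145.090 keV

Using the uncertainty principle:

1. Position uncertainty: Δx ≈ 3.000e-15 m
2. Minimum momentum uncertainty: Δp = ℏ/(2Δx) = 1.758e-20 kg·m/s
3. Minimum kinetic energy:
   KE = (Δp)²/(2m) = (1.758e-20)²/(2 × 6.645e-27 kg)
   KE = 2.325e-14 J = 145.090 keV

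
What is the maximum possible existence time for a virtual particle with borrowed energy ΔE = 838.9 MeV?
3.923 × 10^-25 s

Using the energy-time uncertainty principle:
ΔEΔt ≥ ℏ/2

For a virtual particle borrowing energy ΔE, the maximum lifetime is:
Δt_max = ℏ/(2ΔE)

Converting energy:
ΔE = 838.9 MeV = 1.344e-10 J

Δt_max = (1.055e-34 J·s) / (2 × 1.344e-10 J)
Δt_max = 3.923e-25 s = 3.923 × 10^-25 s

Virtual particles with higher borrowed energy exist for shorter times.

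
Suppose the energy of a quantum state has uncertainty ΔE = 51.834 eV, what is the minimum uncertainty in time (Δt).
6.349 as

Using the energy-time uncertainty principle:
ΔEΔt ≥ ℏ/2

The minimum uncertainty in time is:
Δt_min = ℏ/(2ΔE)
Δt_min = (1.055e-34 J·s) / (2 × 8.305e-18 J)
Δt_min = 6.349e-18 s = 6.349 as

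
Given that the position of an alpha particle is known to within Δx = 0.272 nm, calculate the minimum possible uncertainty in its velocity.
29.175 m/s

Using the Heisenberg uncertainty principle and Δp = mΔv:
ΔxΔp ≥ ℏ/2
Δx(mΔv) ≥ ℏ/2

The minimum uncertainty in velocity is:
Δv_min = ℏ/(2mΔx)
Δv_min = (1.055e-34 J·s) / (2 × 6.645e-27 kg × 2.720e-10 m)
Δv_min = 2.917e+01 m/s = 29.175 m/s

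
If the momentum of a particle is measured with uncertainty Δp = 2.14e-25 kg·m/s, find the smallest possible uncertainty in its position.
246.395 pm

Using the Heisenberg uncertainty principle:
ΔxΔp ≥ ℏ/2

The minimum uncertainty in position is:
Δx_min = ℏ/(2Δp)
Δx_min = (1.055e-34 J·s) / (2 × 2.140e-25 kg·m/s)
Δx_min = 2.464e-10 m = 246.395 pm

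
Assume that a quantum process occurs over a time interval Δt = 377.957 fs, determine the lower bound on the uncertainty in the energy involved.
870.750 μeV

Using the energy-time uncertainty principle:
ΔEΔt ≥ ℏ/2

The minimum uncertainty in energy is:
ΔE_min = ℏ/(2Δt)
ΔE_min = (1.055e-34 J·s) / (2 × 3.780e-13 s)
ΔE_min = 1.395e-22 J = 870.750 μeV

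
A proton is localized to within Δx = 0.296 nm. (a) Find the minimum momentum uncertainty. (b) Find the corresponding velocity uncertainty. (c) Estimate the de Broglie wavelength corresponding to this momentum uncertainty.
(a) Δp_min = 1.781 × 10^-25 kg·m/s
(b) Δv_min = 106.502 m/s
(c) λ_dB = 3.720 nm

Step-by-step:

(a) From the uncertainty principle:
Δp_min = ℏ/(2Δx) = (1.055e-34 J·s)/(2 × 2.960e-10 m) = 1.781e-25 kg·m/s

(b) The velocity uncertainty:
Δv = Δp/m = (1.781e-25 kg·m/s)/(1.673e-27 kg) = 1.065e+02 m/s = 106.502 m/s

(c) The de Broglie wavelength for this momentum:
λ = h/p = (6.626e-34 J·s)/(1.781e-25 kg·m/s) = 3.720e-09 m = 3.720 nm

Note: The de Broglie wavelength is comparable to the localization size, as expected from wave-particle duality.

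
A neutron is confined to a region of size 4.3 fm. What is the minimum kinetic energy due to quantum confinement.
280.168 keV

Using the uncertainty principle:

1. Position uncertainty: Δx ≈ 4.300e-15 m
2. Minimum momentum uncertainty: Δp = ℏ/(2Δx) = 1.226e-20 kg·m/s
3. Minimum kinetic energy:
   KE = (Δp)²/(2m) = (1.226e-20)²/(2 × 1.675e-27 kg)
   KE = 4.489e-14 J = 280.168 keV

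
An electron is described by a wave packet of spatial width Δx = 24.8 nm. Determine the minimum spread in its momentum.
2.126 × 10^-27 kg·m/s

For a wave packet, the spatial width Δx and momentum spread Δp are related by the uncertainty principle:
ΔxΔp ≥ ℏ/2

The minimum momentum spread is:
Δp_min = ℏ/(2Δx)
Δp_min = (1.055e-34 J·s) / (2 × 2.480e-08 m)
Δp_min = 2.126e-27 kg·m/s

A wave packet cannot have both a well-defined position and well-defined momentum.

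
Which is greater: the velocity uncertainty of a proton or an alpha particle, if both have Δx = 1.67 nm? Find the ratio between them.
The proton has the larger minimum velocity uncertainty, by a ratio of 4.0.

For both particles, Δp_min = ℏ/(2Δx) = 3.157e-26 kg·m/s (same for both).

The velocity uncertainty is Δv = Δp/m:
- proton: Δv = 3.157e-26 / 1.673e-27 = 1.888e+01 m/s = 18.877 m/s
- alpha particle: Δv = 3.157e-26 / 6.645e-27 = 4.752e+00 m/s = 4.752 m/s

Ratio: 1.888e+01 / 4.752e+00 = 4.0

The lighter particle has larger velocity uncertainty because Δv ∝ 1/m.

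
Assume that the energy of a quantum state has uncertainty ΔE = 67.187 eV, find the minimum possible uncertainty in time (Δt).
4.898 as

Using the energy-time uncertainty principle:
ΔEΔt ≥ ℏ/2

The minimum uncertainty in time is:
Δt_min = ℏ/(2ΔE)
Δt_min = (1.055e-34 J·s) / (2 × 1.076e-17 J)
Δt_min = 4.898e-18 s = 4.898 as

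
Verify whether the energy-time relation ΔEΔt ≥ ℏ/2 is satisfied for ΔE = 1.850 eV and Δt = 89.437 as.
No, it violates the uncertainty relation.

Calculate the product ΔEΔt:
ΔE = 1.850 eV = 2.964e-19 J
ΔEΔt = (2.964e-19 J) × (8.944e-17 s)
ΔEΔt = 2.651e-35 J·s

Compare to the minimum allowed value ℏ/2:
ℏ/2 = 5.273e-35 J·s

Since ΔEΔt = 2.651e-35 J·s < 5.273e-35 J·s = ℏ/2,
this violates the uncertainty relation.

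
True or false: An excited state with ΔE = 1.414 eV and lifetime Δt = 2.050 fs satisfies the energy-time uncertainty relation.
Yes, it satisfies the uncertainty relation.

Calculate the product ΔEΔt:
ΔE = 1.414 eV = 2.265e-19 J
ΔEΔt = (2.265e-19 J) × (2.050e-15 s)
ΔEΔt = 4.644e-34 J·s

Compare to the minimum allowed value ℏ/2:
ℏ/2 = 5.273e-35 J·s

Since ΔEΔt = 4.644e-34 J·s ≥ 5.273e-35 J·s = ℏ/2,
this satisfies the uncertainty relation.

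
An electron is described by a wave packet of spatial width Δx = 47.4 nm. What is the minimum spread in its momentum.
1.112 × 10^-27 kg·m/s

For a wave packet, the spatial width Δx and momentum spread Δp are related by the uncertainty principle:
ΔxΔp ≥ ℏ/2

The minimum momentum spread is:
Δp_min = ℏ/(2Δx)
Δp_min = (1.055e-34 J·s) / (2 × 4.740e-08 m)
Δp_min = 1.112e-27 kg·m/s

A wave packet cannot have both a well-defined position and well-defined momentum.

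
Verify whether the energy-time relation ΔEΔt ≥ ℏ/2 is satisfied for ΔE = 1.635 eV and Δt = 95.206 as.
No, it violates the uncertainty relation.

Calculate the product ΔEΔt:
ΔE = 1.635 eV = 2.620e-19 J
ΔEΔt = (2.620e-19 J) × (9.521e-17 s)
ΔEΔt = 2.494e-35 J·s

Compare to the minimum allowed value ℏ/2:
ℏ/2 = 5.273e-35 J·s

Since ΔEΔt = 2.494e-35 J·s < 5.273e-35 J·s = ℏ/2,
this violates the uncertainty relation.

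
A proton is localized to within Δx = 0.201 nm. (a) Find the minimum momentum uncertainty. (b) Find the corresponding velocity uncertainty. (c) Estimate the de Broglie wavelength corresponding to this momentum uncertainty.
(a) Δp_min = 2.623 × 10^-25 kg·m/s
(b) Δv_min = 156.838 m/s
(c) λ_dB = 2.526 nm

Step-by-step:

(a) From the uncertainty principle:
Δp_min = ℏ/(2Δx) = (1.055e-34 J·s)/(2 × 2.010e-10 m) = 2.623e-25 kg·m/s

(b) The velocity uncertainty:
Δv = Δp/m = (2.623e-25 kg·m/s)/(1.673e-27 kg) = 1.568e+02 m/s = 156.838 m/s

(c) The de Broglie wavelength for this momentum:
λ = h/p = (6.626e-34 J·s)/(2.623e-25 kg·m/s) = 2.526e-09 m = 2.526 nm

Note: The de Broglie wavelength is comparable to the localization size, as expected from wave-particle duality.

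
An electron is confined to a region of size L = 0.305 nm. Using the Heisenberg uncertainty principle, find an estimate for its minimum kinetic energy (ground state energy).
102.391 meV

Using the uncertainty principle to estimate ground state energy:

1. The position uncertainty is approximately the confinement size:
   Δx ≈ L = 3.050e-10 m

2. From ΔxΔp ≥ ℏ/2, the minimum momentum uncertainty is:
   Δp ≈ ℏ/(2L) = 1.729e-25 kg·m/s

3. The kinetic energy is approximately:
   KE ≈ (Δp)²/(2m) = (1.729e-25)²/(2 × 9.109e-31 kg)
   KE ≈ 1.640e-20 J = 102.391 meV

This is an order-of-magnitude estimate of the ground state energy.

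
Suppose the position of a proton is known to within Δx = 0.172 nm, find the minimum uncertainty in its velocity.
183.282 m/s

Using the Heisenberg uncertainty principle and Δp = mΔv:
ΔxΔp ≥ ℏ/2
Δx(mΔv) ≥ ℏ/2

The minimum uncertainty in velocity is:
Δv_min = ℏ/(2mΔx)
Δv_min = (1.055e-34 J·s) / (2 × 1.673e-27 kg × 1.720e-10 m)
Δv_min = 1.833e+02 m/s = 183.282 m/s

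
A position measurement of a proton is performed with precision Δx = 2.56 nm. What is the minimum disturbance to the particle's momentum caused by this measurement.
2.060 × 10^-26 kg·m/s

The uncertainty principle implies that measuring position disturbs momentum:
ΔxΔp ≥ ℏ/2

When we measure position with precision Δx, we necessarily introduce a momentum uncertainty:
Δp ≥ ℏ/(2Δx)
Δp_min = (1.055e-34 J·s) / (2 × 2.560e-09 m)
Δp_min = 2.060e-26 kg·m/s

The more precisely we measure position, the greater the momentum disturbance.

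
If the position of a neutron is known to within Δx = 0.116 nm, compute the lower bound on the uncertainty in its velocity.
271.389 m/s

Using the Heisenberg uncertainty principle and Δp = mΔv:
ΔxΔp ≥ ℏ/2
Δx(mΔv) ≥ ℏ/2

The minimum uncertainty in velocity is:
Δv_min = ℏ/(2mΔx)
Δv_min = (1.055e-34 J·s) / (2 × 1.675e-27 kg × 1.160e-10 m)
Δv_min = 2.714e+02 m/s = 271.389 m/s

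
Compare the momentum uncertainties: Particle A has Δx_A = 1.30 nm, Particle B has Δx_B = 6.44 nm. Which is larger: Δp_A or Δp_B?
Particle A has the larger minimum momentum uncertainty, by a factor of 4.95.

For each particle, the minimum momentum uncertainty is Δp_min = ℏ/(2Δx):

Particle A: Δp_A = ℏ/(2×1.300e-09 m) = 4.056e-26 kg·m/s
Particle B: Δp_B = ℏ/(2×6.440e-09 m) = 8.188e-27 kg·m/s

Ratio: Δp_A/Δp_B = 4.95

Since Δp_min ∝ 1/Δx, the particle with smaller position uncertainty (A) has larger momentum uncertainty.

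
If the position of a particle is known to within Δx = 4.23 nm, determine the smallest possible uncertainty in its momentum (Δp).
1.247 × 10^-26 kg·m/s

Using the Heisenberg uncertainty principle:
ΔxΔp ≥ ℏ/2

The minimum uncertainty in momentum is:
Δp_min = ℏ/(2Δx)
Δp_min = (1.055e-34 J·s) / (2 × 4.230e-09 m)
Δp_min = 1.247e-26 kg·m/s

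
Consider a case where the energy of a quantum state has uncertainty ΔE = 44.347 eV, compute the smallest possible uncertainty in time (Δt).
7.421 as

Using the energy-time uncertainty principle:
ΔEΔt ≥ ℏ/2

The minimum uncertainty in time is:
Δt_min = ℏ/(2ΔE)
Δt_min = (1.055e-34 J·s) / (2 × 7.105e-18 J)
Δt_min = 7.421e-18 s = 7.421 as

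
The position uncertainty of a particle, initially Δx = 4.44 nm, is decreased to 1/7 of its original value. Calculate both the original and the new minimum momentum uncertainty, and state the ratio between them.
Original Δp_min = 1.188 × 10^-26 kg·m/s; new Δp'_min = 8.313 × 10^-26 kg·m/s; ratio Δp'_min/Δp_min = 7.

From the uncertainty principle ΔxΔp ≥ ℏ/2, the minimum momentum uncertainty is Δp_min = ℏ/(2Δx).

Original (Δx = 4.44 nm = 4.440e-09 m):
Δp_min = (1.055e-34 J·s)/(2 × 4.440e-09 m) = 1.188e-26 kg·m/s

When Δx → (1/7)Δx:
Δp'_min = ℏ/(2 × (1/7)Δx) = 7 × ℏ/(2Δx) = 7 × Δp_min
Δp'_min = 7 × 1.188e-26 kg·m/s = 8.313e-26 kg·m/s

Since Δp_min ∝ 1/Δx, when Δx is decreased to 1/7 of its original value, Δp_min increases to 7 times its original value.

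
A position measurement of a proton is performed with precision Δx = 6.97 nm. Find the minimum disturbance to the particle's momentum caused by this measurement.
7.565 × 10^-27 kg·m/s

The uncertainty principle implies that measuring position disturbs momentum:
ΔxΔp ≥ ℏ/2

When we measure position with precision Δx, we necessarily introduce a momentum uncertainty:
Δp ≥ ℏ/(2Δx)
Δp_min = (1.055e-34 J·s) / (2 × 6.970e-09 m)
Δp_min = 7.565e-27 kg·m/s

The more precisely we measure position, the greater the momentum disturbance.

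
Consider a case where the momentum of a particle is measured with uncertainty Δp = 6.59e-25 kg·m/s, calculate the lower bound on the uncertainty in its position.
80.013 pm

Using the Heisenberg uncertainty principle:
ΔxΔp ≥ ℏ/2

The minimum uncertainty in position is:
Δx_min = ℏ/(2Δp)
Δx_min = (1.055e-34 J·s) / (2 × 6.590e-25 kg·m/s)
Δx_min = 8.001e-11 m = 80.013 pm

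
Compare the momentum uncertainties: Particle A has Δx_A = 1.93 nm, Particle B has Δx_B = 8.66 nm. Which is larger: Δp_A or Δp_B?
Particle A has the larger minimum momentum uncertainty, by a factor of 4.49.

For each particle, the minimum momentum uncertainty is Δp_min = ℏ/(2Δx):

Particle A: Δp_A = ℏ/(2×1.930e-09 m) = 2.732e-26 kg·m/s
Particle B: Δp_B = ℏ/(2×8.660e-09 m) = 6.089e-27 kg·m/s

Ratio: Δp_A/Δp_B = 4.49

Since Δp_min ∝ 1/Δx, the particle with smaller position uncertainty (A) has larger momentum uncertainty.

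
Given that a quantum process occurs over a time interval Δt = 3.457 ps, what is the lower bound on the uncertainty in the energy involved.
95.200 μeV

Using the energy-time uncertainty principle:
ΔEΔt ≥ ℏ/2

The minimum uncertainty in energy is:
ΔE_min = ℏ/(2Δt)
ΔE_min = (1.055e-34 J·s) / (2 × 3.457e-12 s)
ΔE_min = 1.525e-23 J = 95.200 μeV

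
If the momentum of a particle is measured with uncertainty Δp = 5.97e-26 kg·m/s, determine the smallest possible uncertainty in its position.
883.226 pm

Using the Heisenberg uncertainty principle:
ΔxΔp ≥ ℏ/2

The minimum uncertainty in position is:
Δx_min = ℏ/(2Δp)
Δx_min = (1.055e-34 J·s) / (2 × 5.970e-26 kg·m/s)
Δx_min = 8.832e-10 m = 883.226 pm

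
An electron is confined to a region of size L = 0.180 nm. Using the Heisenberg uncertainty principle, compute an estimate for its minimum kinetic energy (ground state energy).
293.980 meV

Using the uncertainty principle to estimate ground state energy:

1. The position uncertainty is approximately the confinement size:
   Δx ≈ L = 1.800e-10 m

2. From ΔxΔp ≥ ℏ/2, the minimum momentum uncertainty is:
   Δp ≈ ℏ/(2L) = 2.929e-25 kg·m/s

3. The kinetic energy is approximately:
   KE ≈ (Δp)²/(2m) = (2.929e-25)²/(2 × 9.109e-31 kg)
   KE ≈ 4.710e-20 J = 293.980 meV

This is an order-of-magnitude estimate of the ground state energy.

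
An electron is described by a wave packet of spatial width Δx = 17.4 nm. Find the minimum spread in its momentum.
3.030 × 10^-27 kg·m/s

For a wave packet, the spatial width Δx and momentum spread Δp are related by the uncertainty principle:
ΔxΔp ≥ ℏ/2

The minimum momentum spread is:
Δp_min = ℏ/(2Δx)
Δp_min = (1.055e-34 J·s) / (2 × 1.740e-08 m)
Δp_min = 3.030e-27 kg·m/s

A wave packet cannot have both a well-defined position and well-defined momentum.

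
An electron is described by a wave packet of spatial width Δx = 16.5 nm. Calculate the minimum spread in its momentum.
3.196 × 10^-27 kg·m/s

For a wave packet, the spatial width Δx and momentum spread Δp are related by the uncertainty principle:
ΔxΔp ≥ ℏ/2

The minimum momentum spread is:
Δp_min = ℏ/(2Δx)
Δp_min = (1.055e-34 J·s) / (2 × 1.650e-08 m)
Δp_min = 3.196e-27 kg·m/s

A wave packet cannot have both a well-defined position and well-defined momentum.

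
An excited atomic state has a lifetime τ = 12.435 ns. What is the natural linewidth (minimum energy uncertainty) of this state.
26.466 neV

Using the energy-time uncertainty principle:
ΔEΔt ≥ ℏ/2

The lifetime τ represents the time uncertainty Δt.
The natural linewidth (minimum energy uncertainty) is:

ΔE = ℏ/(2τ)
ΔE = (1.055e-34 J·s) / (2 × 1.244e-08 s)
ΔE = 4.240e-27 J = 26.466 neV

This natural linewidth limits the precision of spectroscopic measurements.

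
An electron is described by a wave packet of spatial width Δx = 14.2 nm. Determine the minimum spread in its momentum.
3.713 × 10^-27 kg·m/s

For a wave packet, the spatial width Δx and momentum spread Δp are related by the uncertainty principle:
ΔxΔp ≥ ℏ/2

The minimum momentum spread is:
Δp_min = ℏ/(2Δx)
Δp_min = (1.055e-34 J·s) / (2 × 1.420e-08 m)
Δp_min = 3.713e-27 kg·m/s

A wave packet cannot have both a well-defined position and well-defined momentum.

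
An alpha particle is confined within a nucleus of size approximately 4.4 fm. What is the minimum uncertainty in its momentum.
1.198 × 10^-20 kg·m/s

Using the Heisenberg uncertainty principle:
ΔxΔp ≥ ℏ/2

With Δx ≈ L = 4.400e-15 m (the confinement size):
Δp_min = ℏ/(2Δx)
Δp_min = (1.055e-34 J·s) / (2 × 4.400e-15 m)
Δp_min = 1.198e-20 kg·m/s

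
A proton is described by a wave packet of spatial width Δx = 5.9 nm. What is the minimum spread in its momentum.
8.937 × 10^-27 kg·m/s

For a wave packet, the spatial width Δx and momentum spread Δp are related by the uncertainty principle:
ΔxΔp ≥ ℏ/2

The minimum momentum spread is:
Δp_min = ℏ/(2Δx)
Δp_min = (1.055e-34 J·s) / (2 × 5.900e-09 m)
Δp_min = 8.937e-27 kg·m/s

A wave packet cannot have both a well-defined position and well-defined momentum.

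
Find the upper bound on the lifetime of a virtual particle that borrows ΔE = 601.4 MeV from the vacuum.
5.472 × 10^-25 s

Using the energy-time uncertainty principle:
ΔEΔt ≥ ℏ/2

For a virtual particle borrowing energy ΔE, the maximum lifetime is:
Δt_max = ℏ/(2ΔE)

Converting energy:
ΔE = 601.4 MeV = 9.635e-11 J

Δt_max = (1.055e-34 J·s) / (2 × 9.635e-11 J)
Δt_max = 5.472e-25 s = 5.472 × 10^-25 s

Virtual particles with higher borrowed energy exist for shorter times.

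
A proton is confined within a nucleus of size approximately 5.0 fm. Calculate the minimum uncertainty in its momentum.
1.055 × 10^-20 kg·m/s

Using the Heisenberg uncertainty principle:
ΔxΔp ≥ ℏ/2

With Δx ≈ L = 5.000e-15 m (the confinement size):
Δp_min = ℏ/(2Δx)
Δp_min = (1.055e-34 J·s) / (2 × 5.000e-15 m)
Δp_min = 1.055e-20 kg·m/s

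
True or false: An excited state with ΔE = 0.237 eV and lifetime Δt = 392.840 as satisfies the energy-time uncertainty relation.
No, it violates the uncertainty relation.

Calculate the product ΔEΔt:
ΔE = 0.237 eV = 3.797e-20 J
ΔEΔt = (3.797e-20 J) × (3.928e-16 s)
ΔEΔt = 1.492e-35 J·s

Compare to the minimum allowed value ℏ/2:
ℏ/2 = 5.273e-35 J·s

Since ΔEΔt = 1.492e-35 J·s < 5.273e-35 J·s = ℏ/2,
this violates the uncertainty relation.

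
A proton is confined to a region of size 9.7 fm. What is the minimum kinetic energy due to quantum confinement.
55.133 keV

Using the uncertainty principle:

1. Position uncertainty: Δx ≈ 9.700e-15 m
2. Minimum momentum uncertainty: Δp = ℏ/(2Δx) = 5.436e-21 kg·m/s
3. Minimum kinetic energy:
   KE = (Δp)²/(2m) = (5.436e-21)²/(2 × 1.673e-27 kg)
   KE = 8.833e-15 J = 55.133 keV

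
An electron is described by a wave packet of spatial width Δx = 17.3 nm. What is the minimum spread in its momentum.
3.048 × 10^-27 kg·m/s

For a wave packet, the spatial width Δx and momentum spread Δp are related by the uncertainty principle:
ΔxΔp ≥ ℏ/2

The minimum momentum spread is:
Δp_min = ℏ/(2Δx)
Δp_min = (1.055e-34 J·s) / (2 × 1.730e-08 m)
Δp_min = 3.048e-27 kg·m/s

A wave packet cannot have both a well-defined position and well-defined momentum.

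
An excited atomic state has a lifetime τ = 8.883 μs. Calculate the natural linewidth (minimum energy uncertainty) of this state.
37.049 peV

Using the energy-time uncertainty principle:
ΔEΔt ≥ ℏ/2

The lifetime τ represents the time uncertainty Δt.
The natural linewidth (minimum energy uncertainty) is:

ΔE = ℏ/(2τ)
ΔE = (1.055e-34 J·s) / (2 × 8.883e-06 s)
ΔE = 5.936e-30 J = 37.049 peV

This natural linewidth limits the precision of spectroscopic measurements.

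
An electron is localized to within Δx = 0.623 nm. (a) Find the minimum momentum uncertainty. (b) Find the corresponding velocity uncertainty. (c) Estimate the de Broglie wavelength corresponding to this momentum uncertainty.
(a) Δp_min = 8.464 × 10^-26 kg·m/s
(b) Δv_min = 92.911 km/s
(c) λ_dB = 7.829 nm

Step-by-step:

(a) From the uncertainty principle:
Δp_min = ℏ/(2Δx) = (1.055e-34 J·s)/(2 × 6.230e-10 m) = 8.464e-26 kg·m/s

(b) The velocity uncertainty:
Δv = Δp/m = (8.464e-26 kg·m/s)/(9.109e-31 kg) = 9.291e+04 m/s = 92.911 km/s

(c) The de Broglie wavelength for this momentum:
λ = h/p = (6.626e-34 J·s)/(8.464e-26 kg·m/s) = 7.829e-09 m = 7.829 nm

Note: The de Broglie wavelength is comparable to the localization size, as expected from wave-particle duality.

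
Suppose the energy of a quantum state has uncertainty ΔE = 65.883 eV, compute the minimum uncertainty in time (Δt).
4.995 as

Using the energy-time uncertainty principle:
ΔEΔt ≥ ℏ/2

The minimum uncertainty in time is:
Δt_min = ℏ/(2ΔE)
Δt_min = (1.055e-34 J·s) / (2 × 1.056e-17 J)
Δt_min = 4.995e-18 s = 4.995 as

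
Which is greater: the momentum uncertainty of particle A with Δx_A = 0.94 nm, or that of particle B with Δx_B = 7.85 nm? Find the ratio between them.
Particle A has the larger minimum momentum uncertainty, by a factor of 8.35.

For each particle, the minimum momentum uncertainty is Δp_min = ℏ/(2Δx):

Particle A: Δp_A = ℏ/(2×9.400e-10 m) = 5.609e-26 kg·m/s
Particle B: Δp_B = ℏ/(2×7.850e-09 m) = 6.717e-27 kg·m/s

Ratio: Δp_A/Δp_B = 8.35

Since Δp_min ∝ 1/Δx, the particle with smaller position uncertainty (A) has larger momentum uncertainty.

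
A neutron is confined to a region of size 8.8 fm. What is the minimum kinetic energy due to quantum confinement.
66.895 keV

Using the uncertainty principle:

1. Position uncertainty: Δx ≈ 8.800e-15 m
2. Minimum momentum uncertainty: Δp = ℏ/(2Δx) = 5.992e-21 kg·m/s
3. Minimum kinetic energy:
   KE = (Δp)²/(2m) = (5.992e-21)²/(2 × 1.675e-27 kg)
   KE = 1.072e-14 J = 66.895 keV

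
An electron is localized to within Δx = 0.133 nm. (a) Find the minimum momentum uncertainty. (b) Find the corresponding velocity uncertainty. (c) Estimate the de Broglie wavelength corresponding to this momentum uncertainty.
(a) Δp_min = 3.965 × 10^-25 kg·m/s
(b) Δv_min = 435.217 km/s
(c) λ_dB = 1.671 nm

Step-by-step:

(a) From the uncertainty principle:
Δp_min = ℏ/(2Δx) = (1.055e-34 J·s)/(2 × 1.330e-10 m) = 3.965e-25 kg·m/s

(b) The velocity uncertainty:
Δv = Δp/m = (3.965e-25 kg·m/s)/(9.109e-31 kg) = 4.352e+05 m/s = 435.217 km/s

(c) The de Broglie wavelength for this momentum:
λ = h/p = (6.626e-34 J·s)/(3.965e-25 kg·m/s) = 1.671e-09 m = 1.671 nm

Note: The de Broglie wavelength is comparable to the localization size, as expected from wave-particle duality.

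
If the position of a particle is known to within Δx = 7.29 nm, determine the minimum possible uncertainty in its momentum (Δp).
7.233 × 10^-27 kg·m/s

Using the Heisenberg uncertainty principle:
ΔxΔp ≥ ℏ/2

The minimum uncertainty in momentum is:
Δp_min = ℏ/(2Δx)
Δp_min = (1.055e-34 J·s) / (2 × 7.290e-09 m)
Δp_min = 7.233e-27 kg·m/s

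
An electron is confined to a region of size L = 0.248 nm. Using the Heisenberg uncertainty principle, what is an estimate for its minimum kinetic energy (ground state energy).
154.867 meV

Using the uncertainty principle to estimate ground state energy:

1. The position uncertainty is approximately the confinement size:
   Δx ≈ L = 2.480e-10 m

2. From ΔxΔp ≥ ℏ/2, the minimum momentum uncertainty is:
   Δp ≈ ℏ/(2L) = 2.126e-25 kg·m/s

3. The kinetic energy is approximately:
   KE ≈ (Δp)²/(2m) = (2.126e-25)²/(2 × 9.109e-31 kg)
   KE ≈ 2.481e-20 J = 154.867 meV

This is an order-of-magnitude estimate of the ground state energy.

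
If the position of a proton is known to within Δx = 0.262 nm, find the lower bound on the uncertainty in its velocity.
120.323 m/s

Using the Heisenberg uncertainty principle and Δp = mΔv:
ΔxΔp ≥ ℏ/2
Δx(mΔv) ≥ ℏ/2

The minimum uncertainty in velocity is:
Δv_min = ℏ/(2mΔx)
Δv_min = (1.055e-34 J·s) / (2 × 1.673e-27 kg × 2.620e-10 m)
Δv_min = 1.203e+02 m/s = 120.323 m/s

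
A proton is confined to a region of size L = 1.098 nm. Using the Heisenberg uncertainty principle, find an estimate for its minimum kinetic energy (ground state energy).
4.303 μeV

Using the uncertainty principle to estimate ground state energy:

1. The position uncertainty is approximately the confinement size:
   Δx ≈ L = 1.098e-09 m

2. From ΔxΔp ≥ ℏ/2, the minimum momentum uncertainty is:
   Δp ≈ ℏ/(2L) = 4.802e-26 kg·m/s

3. The kinetic energy is approximately:
   KE ≈ (Δp)²/(2m) = (4.802e-26)²/(2 × 1.673e-27 kg)
   KE ≈ 6.894e-25 J = 4.303 μeV

This is an order-of-magnitude estimate of the ground state energy.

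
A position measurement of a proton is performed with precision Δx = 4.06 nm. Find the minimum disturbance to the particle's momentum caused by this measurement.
1.299 × 10^-26 kg·m/s

The uncertainty principle implies that measuring position disturbs momentum:
ΔxΔp ≥ ℏ/2

When we measure position with precision Δx, we necessarily introduce a momentum uncertainty:
Δp ≥ ℏ/(2Δx)
Δp_min = (1.055e-34 J·s) / (2 × 4.060e-09 m)
Δp_min = 1.299e-26 kg·m/s

The more precisely we measure position, the greater the momentum disturbance.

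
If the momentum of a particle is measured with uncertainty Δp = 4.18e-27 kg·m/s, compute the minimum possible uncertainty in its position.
12.614 nm

Using the Heisenberg uncertainty principle:
ΔxΔp ≥ ℏ/2

The minimum uncertainty in position is:
Δx_min = ℏ/(2Δp)
Δx_min = (1.055e-34 J·s) / (2 × 4.180e-27 kg·m/s)
Δx_min = 1.261e-08 m = 12.614 nm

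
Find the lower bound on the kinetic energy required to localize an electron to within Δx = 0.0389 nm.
6.295 eV

Localizing a particle requires giving it sufficient momentum uncertainty:

1. From uncertainty principle: Δp ≥ ℏ/(2Δx)
   Δp_min = (1.055e-34 J·s) / (2 × 3.890e-11 m)
   Δp_min = 1.355e-24 kg·m/s

2. This momentum uncertainty corresponds to kinetic energy:
   KE ≈ (Δp)²/(2m) = (1.355e-24)²/(2 × 9.109e-31 kg)
   KE = 1.008e-18 J = 6.295 eV

Tighter localization requires more energy.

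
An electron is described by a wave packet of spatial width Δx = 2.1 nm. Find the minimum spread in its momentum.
2.511 × 10^-26 kg·m/s

For a wave packet, the spatial width Δx and momentum spread Δp are related by the uncertainty principle:
ΔxΔp ≥ ℏ/2

The minimum momentum spread is:
Δp_min = ℏ/(2Δx)
Δp_min = (1.055e-34 J·s) / (2 × 2.100e-09 m)
Δp_min = 2.511e-26 kg·m/s

A wave packet cannot have both a well-defined position and well-defined momentum.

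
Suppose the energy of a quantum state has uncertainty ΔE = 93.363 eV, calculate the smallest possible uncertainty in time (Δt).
3.525 as

Using the energy-time uncertainty principle:
ΔEΔt ≥ ℏ/2

The minimum uncertainty in time is:
Δt_min = ℏ/(2ΔE)
Δt_min = (1.055e-34 J·s) / (2 × 1.496e-17 J)
Δt_min = 3.525e-18 s = 3.525 as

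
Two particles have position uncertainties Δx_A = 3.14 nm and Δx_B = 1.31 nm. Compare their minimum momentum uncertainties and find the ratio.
Particle B has the larger minimum momentum uncertainty, by a factor of 2.40.

For each particle, the minimum momentum uncertainty is Δp_min = ℏ/(2Δx):

Particle A: Δp_A = ℏ/(2×3.140e-09 m) = 1.679e-26 kg·m/s
Particle B: Δp_B = ℏ/(2×1.310e-09 m) = 4.025e-26 kg·m/s

Ratio: Δp_B/Δp_A = 2.40

Since Δp_min ∝ 1/Δx, the particle with smaller position uncertainty (B) has larger momentum uncertainty.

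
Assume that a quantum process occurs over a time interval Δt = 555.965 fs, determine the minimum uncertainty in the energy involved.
591.954 μeV

Using the energy-time uncertainty principle:
ΔEΔt ≥ ℏ/2

The minimum uncertainty in energy is:
ΔE_min = ℏ/(2Δt)
ΔE_min = (1.055e-34 J·s) / (2 × 5.560e-13 s)
ΔE_min = 9.484e-23 J = 591.954 μeV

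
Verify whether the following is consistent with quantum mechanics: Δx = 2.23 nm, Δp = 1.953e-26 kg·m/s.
No, it violates the uncertainty principle (impossible measurement).

Calculate the product ΔxΔp:
ΔxΔp = (2.230e-09 m) × (1.953e-26 kg·m/s)
ΔxΔp = 4.355e-35 J·s

Compare to the minimum allowed value ℏ/2:
ℏ/2 = 5.273e-35 J·s

Since ΔxΔp = 4.355e-35 J·s < 5.273e-35 J·s = ℏ/2,
the measurement violates the uncertainty principle.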